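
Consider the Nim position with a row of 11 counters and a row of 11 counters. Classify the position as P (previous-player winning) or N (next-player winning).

In binary:
  1011  (11)
  1011  (11)
  ----
  0000  (0)
The nim-sum is 0, so this is a P-position: the player to move is in a losing position under optimal play.

P-position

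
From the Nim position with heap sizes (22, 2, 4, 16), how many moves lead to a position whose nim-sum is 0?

Compute the nim-sum pairwise:
22 XOR 2 = 20
20 XOR 4 = 16
16 XOR 16 = 0
The nim-sum is already 0, so every move leaves a nonzero nim-sum — there are no winning moves.

0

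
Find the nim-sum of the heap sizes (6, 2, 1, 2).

7

Bitwise XOR of the heap sizes:
  110  (6)
  010  (2)
  001  (1)
  010  (2)
  ---
  111  (7)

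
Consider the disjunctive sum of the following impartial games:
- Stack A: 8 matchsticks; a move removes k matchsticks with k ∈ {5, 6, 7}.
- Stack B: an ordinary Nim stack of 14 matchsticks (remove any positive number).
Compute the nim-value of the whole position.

15

Build the Grundy sequence for stack A with g(k) = mex{g(k−s) : s ∈ {5, 6, 7}, s ≤ k}:
g(0) = mex{} = 0
g(1) = mex{} = 0
g(2) = mex{} = 0
g(3) = mex{} = 0
g(4) = mex{} = 0
g(5) = mex{0} = 1
g(6) = mex{0} = 1
g(7) = mex{0} = 1
g(8) = mex{0} = 1
So g(8) = 1.
Stack B is a plain Nim stack of size 14, so its Grundy value is 14.
The value of a disjunctive sum is the nim-sum of the parts.
Combined value = 1 ⊕ 14 = 15.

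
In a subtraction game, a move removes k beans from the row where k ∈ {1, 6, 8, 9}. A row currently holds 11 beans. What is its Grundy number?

2

Grundy values for subtraction set {1, 6, 8, 9}:
g(0) = mex{} = 0
g(1) = mex{0} = 1
g(2) = mex{1} = 0
g(3) = mex{0} = 1
g(4) = mex{1} = 0
g(5) = mex{0} = 1
g(6) = mex{0,1} = 2
g(7) = mex{1,2} = 0
g(8) = mex{0} = 1
g(9) = mex{0,1} = 2
g(10) = mex{0,1,2} = 3
g(11) = mex{0,1,3} = 2
So g(11) = 2.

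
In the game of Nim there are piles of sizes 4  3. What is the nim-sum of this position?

7

Write each in binary and XOR column by column:
  100  (4)
  011  (3)
  ---
  111  (7)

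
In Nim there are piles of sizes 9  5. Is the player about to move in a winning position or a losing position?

Winning position

Compute the nim-sum pairwise:
9 XOR 5 = 12
The nim-sum is 12 ≠ 0, so this is an N-position: the player to move can win.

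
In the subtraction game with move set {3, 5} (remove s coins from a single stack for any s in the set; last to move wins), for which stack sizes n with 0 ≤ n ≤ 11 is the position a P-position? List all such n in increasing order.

0, 1, 2, 8, 9, 10

Grundy values for subtraction set {3, 5}:
g(0) = mex{} = 0
g(1) = mex{} = 0
g(2) = mex{} = 0
g(3) = mex{0} = 1
g(4) = mex{0} = 1
g(5) = mex{0} = 1
g(6) = mex{0,1} = 2
g(7) = mex{0,1} = 2
g(8) = mex{1} = 0
g(9) = mex{1,2} = 0
g(10) = mex{1,2} = 0
g(11) = mex{0,2} = 1
The P-positions (g = 0) in 0..11 are 0, 1, 2, 8, 9, 10.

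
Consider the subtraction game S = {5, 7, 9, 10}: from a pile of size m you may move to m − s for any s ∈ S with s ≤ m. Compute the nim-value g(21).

1

Compute g(0), g(1), … for moves {5, 7, 9, 10}:
k:     0  1  2  3  4  5  6  7  8  9 10 11 12 13 14 15 16 17 18 19 20 21
g(k):  0  0  0  0  0  1  1  1  1  1  2  2  2  2  2  0  0  0  0  0  1  1
So g(21) = 1.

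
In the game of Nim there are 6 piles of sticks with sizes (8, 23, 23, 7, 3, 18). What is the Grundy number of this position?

30

Nim-sum: 8 ⊕ 23 ⊕ 23 ⊕ 7 ⊕ 3 ⊕ 18 = 30.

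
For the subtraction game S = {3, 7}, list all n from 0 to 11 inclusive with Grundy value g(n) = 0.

Compute g(0), g(1), … for moves {3, 7}:
g(0) = mex{} = 0
g(1) = mex{} = 0
g(2) = mex{} = 0
g(3) = mex{0} = 1
g(4) = mex{0} = 1
g(5) = mex{0} = 1
g(6) = mex{1} = 0
g(7) = mex{0,1} = 2
g(8) = mex{0,1} = 2
g(9) = mex{0} = 1
g(10) = mex{1,2} = 0
g(11) = mex{1,2} = 0
The P-positions (g = 0) in 0..11 are 0, 1, 2, 6, 10, 11.

0, 1, 2, 6, 10, 11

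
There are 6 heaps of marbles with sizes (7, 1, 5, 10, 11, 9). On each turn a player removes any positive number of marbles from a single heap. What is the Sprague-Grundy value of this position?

11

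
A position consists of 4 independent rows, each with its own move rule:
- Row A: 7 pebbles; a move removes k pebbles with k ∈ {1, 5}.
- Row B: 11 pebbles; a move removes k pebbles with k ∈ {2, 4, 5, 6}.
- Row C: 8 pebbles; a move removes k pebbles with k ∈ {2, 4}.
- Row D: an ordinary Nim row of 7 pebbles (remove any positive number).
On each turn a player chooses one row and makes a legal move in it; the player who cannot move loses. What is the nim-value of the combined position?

Build the Grundy sequence for row A with g(k) = mex{g(k−s) : s ∈ {1, 5}, s ≤ k}:
k:     0  1  2  3  4  5  6  7
g(k):  0  1  0  1  0  1  0  1
So g(7) = 1.
Grundy values for row B (subtraction set {2, 4, 5, 6}):
k:     0  1  2  3  4  5  6  7  8  9 10 11
g(k):  0  0  1  1  2  2  3  3  0  0  1  1
So g(11) = 1.
For row C, compute g(0), g(1), … with moves {2, 4}:
g(0) = mex{} = 0
g(1) = mex{} = 0
g(2) = mex{0} = 1
g(3) = mex{0} = 1
g(4) = mex{0,1} = 2
g(5) = mex{0,1} = 2
g(6) = mex{1,2} = 0
g(7) = mex{1,2} = 0
g(8) = mex{0,2} = 1
So g(8) = 1.
Row D is a plain Nim row of size 7, so its Grundy value is 7.
By the Sprague-Grundy theorem, the Grundy value of a sum of independent games is the XOR of the component values.
Combined value = 1 XOR 1 XOR 1 XOR 7 = 6.

6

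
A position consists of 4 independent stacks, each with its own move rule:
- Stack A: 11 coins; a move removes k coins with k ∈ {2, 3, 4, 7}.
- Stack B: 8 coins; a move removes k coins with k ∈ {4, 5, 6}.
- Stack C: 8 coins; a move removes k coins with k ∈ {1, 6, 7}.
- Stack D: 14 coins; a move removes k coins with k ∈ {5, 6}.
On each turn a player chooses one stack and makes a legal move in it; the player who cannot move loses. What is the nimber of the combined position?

0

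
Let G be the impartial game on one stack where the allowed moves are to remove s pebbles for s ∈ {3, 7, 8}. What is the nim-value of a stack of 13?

2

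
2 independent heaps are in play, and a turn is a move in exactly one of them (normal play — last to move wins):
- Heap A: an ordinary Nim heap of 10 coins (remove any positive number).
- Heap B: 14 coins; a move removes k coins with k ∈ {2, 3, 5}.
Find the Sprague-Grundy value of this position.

10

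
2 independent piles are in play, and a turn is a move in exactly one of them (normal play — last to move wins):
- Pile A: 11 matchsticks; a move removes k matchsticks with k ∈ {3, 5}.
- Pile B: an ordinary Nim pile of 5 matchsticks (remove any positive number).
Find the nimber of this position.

For pile A, compute g(0), g(1), … with moves {3, 5}:
g(0) = mex{} = 0
g(1) = mex{} = 0
g(2) = mex{} = 0
g(3) = mex{0} = 1
g(4) = mex{0} = 1
g(5) = mex{0} = 1
g(6) = mex{0,1} = 2
g(7) = mex{0,1} = 2
g(8) = mex{1} = 0
g(9) = mex{1,2} = 0
g(10) = mex{1,2} = 0
g(11) = mex{0,2} = 1
So g(11) = 1.
Pile B is a plain Nim pile of size 5, so its Grundy value is 5.
By the Sprague-Grundy theorem, the Grundy value of a sum of independent games is the XOR of the component values.
Combined value = 1 XOR 5 = 4.

4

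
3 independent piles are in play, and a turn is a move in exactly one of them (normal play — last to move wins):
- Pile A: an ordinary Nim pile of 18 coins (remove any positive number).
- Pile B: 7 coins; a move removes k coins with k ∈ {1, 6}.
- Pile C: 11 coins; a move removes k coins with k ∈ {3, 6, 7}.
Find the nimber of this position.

18

Pile A is a plain Nim pile of size 18, so its Grundy value is 18.
For pile B, compute g(0), g(1), … with moves {1, 6}:
k:     0  1  2  3  4  5  6  7
g(k):  0  1  0  1  0  1  2  0
So g(7) = 0.
Build the Grundy sequence for pile C with g(k) = mex{g(k−s) : s ∈ {3, 6, 7}, s ≤ k}:
k:     0  1  2  3  4  5  6  7  8  9 10 11
g(k):  0  0  0  1  1  1  2  2  2  3  0  0
So g(11) = 0.
The value of a disjunctive sum is the nim-sum of the parts.
Combined value = 18 XOR 0 XOR 0 = 18.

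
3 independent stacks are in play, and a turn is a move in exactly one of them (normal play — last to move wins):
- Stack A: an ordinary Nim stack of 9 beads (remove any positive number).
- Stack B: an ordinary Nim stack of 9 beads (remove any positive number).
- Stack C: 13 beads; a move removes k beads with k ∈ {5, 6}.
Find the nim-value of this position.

0

Stack A is a plain Nim stack of size 9, so its Grundy value is 9.
Stack B is a plain Nim stack of size 9, so its Grundy value is 9.
Build the Grundy sequence for stack C with g(k) = mex{g(k−s) : s ∈ {5, 6}, s ≤ k}:
k:     0  1  2  3  4  5  6  7  8  9 10 11 12 13
g(k):  0  0  0  0  0  1  1  1  1  1  2  0  0  0
So g(13) = 0.
The value of a disjunctive sum is the nim-sum of the parts.
Combined value = 9 XOR 9 XOR 0 = 0.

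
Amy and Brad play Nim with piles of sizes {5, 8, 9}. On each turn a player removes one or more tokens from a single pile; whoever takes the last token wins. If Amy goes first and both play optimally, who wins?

Compute the nim-sum pairwise:
5 XOR 8 = 13
13 XOR 9 = 4
The nim-sum is 4 ≠ 0, so this is an N-position: the player to move can win; Amy has a winning move.

Amy wins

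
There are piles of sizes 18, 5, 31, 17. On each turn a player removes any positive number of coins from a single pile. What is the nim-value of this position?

Nim-sum: 18 ⊕ 5 ⊕ 31 ⊕ 17 = 25.

25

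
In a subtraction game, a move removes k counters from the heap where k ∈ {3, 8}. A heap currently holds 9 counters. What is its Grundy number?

Compute g(0), g(1), … for moves {3, 8}:
g(0) = mex{} = 0
g(1) = mex{} = 0
g(2) = mex{} = 0
g(3) = mex{0} = 1
g(4) = mex{0} = 1
g(5) = mex{0} = 1
g(6) = mex{1} = 0
g(7) = mex{1} = 0
g(8) = mex{0,1} = 2
g(9) = mex{0} = 1
So g(9) = 1.

1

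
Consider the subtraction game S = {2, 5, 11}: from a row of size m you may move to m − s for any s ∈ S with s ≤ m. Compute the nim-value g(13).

3

Compute g(0), g(1), … for moves {2, 5, 11}:
g(0) = mex{} = 0
g(1) = mex{} = 0
g(2) = mex{0} = 1
g(3) = mex{0} = 1
g(4) = mex{1} = 0
g(5) = mex{0,1} = 2
g(6) = mex{0} = 1
g(7) = mex{1,2} = 0
g(8) = mex{1} = 0
g(9) = mex{0} = 1
g(10) = mex{0,2} = 1
g(11) = mex{0,1} = 2
g(12) = mex{0,1} = 2
g(13) = mex{0,1,2} = 3
So g(13) = 3.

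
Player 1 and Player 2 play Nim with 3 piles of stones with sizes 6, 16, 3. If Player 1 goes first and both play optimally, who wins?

In binary:
  00110  (6)
  10000  (16)
  00011  (3)
  -----
  10101  (21)
The nim-sum is 21 ≠ 0, so this is an N-position: the player to move can win; Player 1 has a winning move.

Player 1 wins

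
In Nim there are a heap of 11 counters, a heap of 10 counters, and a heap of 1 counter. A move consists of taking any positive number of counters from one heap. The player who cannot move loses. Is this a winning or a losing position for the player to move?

In binary:
  1011  (11)
  1010  (10)
  0001  (1)
  ----
  0000  (0)
The nim-sum is 0, so this is a P-position: the player to move is in a losing position under optimal play.

Losing position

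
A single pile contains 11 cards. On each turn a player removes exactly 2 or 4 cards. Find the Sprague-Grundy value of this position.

Grundy values for subtraction set {2, 4}:
g(0) = mex{} = 0
g(1) = mex{} = 0
g(2) = mex{0} = 1
g(3) = mex{0} = 1
g(4) = mex{0,1} = 2
g(5) = mex{0,1} = 2
g(6) = mex{1,2} = 0
g(7) = mex{1,2} = 0
g(8) = mex{0,2} = 1
g(9) = mex{0,2} = 1
g(10) = mex{0,1} = 2
g(11) = mex{0,1} = 2
So g(11) = 2.

2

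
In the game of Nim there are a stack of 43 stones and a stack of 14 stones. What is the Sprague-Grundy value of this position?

Nim-sum: 43 ^ 14 = 37.

37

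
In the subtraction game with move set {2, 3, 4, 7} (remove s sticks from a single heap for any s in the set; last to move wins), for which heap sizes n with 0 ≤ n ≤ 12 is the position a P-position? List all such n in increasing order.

Compute g(0), g(1), … for moves {2, 3, 4, 7}:
k:     0  1  2  3  4  5  6  7  8  9 10 11 12
g(k):  0  0  1  1  2  2  0  3  1  4  2  0  0
The P-positions (g = 0) in 0..12 are 0, 1, 6, 11, 12.

0, 1, 6, 11, 12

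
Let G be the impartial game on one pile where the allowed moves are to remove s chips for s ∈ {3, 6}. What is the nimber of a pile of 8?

2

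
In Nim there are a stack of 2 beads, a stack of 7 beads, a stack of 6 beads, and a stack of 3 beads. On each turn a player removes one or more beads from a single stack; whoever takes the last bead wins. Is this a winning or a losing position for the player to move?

Compute the nim-sum pairwise:
2 XOR 7 = 5
5 XOR 6 = 3
3 XOR 3 = 0
The nim-sum is 0, so this is a P-position: the player to move is in a losing position under optimal play.

Losing position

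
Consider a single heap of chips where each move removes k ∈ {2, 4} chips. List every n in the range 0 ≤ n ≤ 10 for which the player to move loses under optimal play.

0, 1, 6, 7

Build the Grundy sequence with g(k) = mex{g(k−s) : s ∈ {2, 4}, s ≤ k}:
k:     0  1  2  3  4  5  6  7  8  9 10
g(k):  0  0  1  1  2  2  0  0  1  1  2
The P-positions (g = 0) in 0..10 are 0, 1, 6, 7.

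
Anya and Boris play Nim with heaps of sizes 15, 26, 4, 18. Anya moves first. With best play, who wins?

In binary:
  01111  (15)
  11010  (26)
  00100  (4)
  10010  (18)
  -----
  00011  (3)
The nim-sum is 3 ≠ 0, so this is an N-position: the player to move can win; Anya has a winning move.

Anya wins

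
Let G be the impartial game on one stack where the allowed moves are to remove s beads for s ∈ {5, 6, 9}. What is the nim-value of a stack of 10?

Compute g(0), g(1), … for moves {5, 6, 9}:
g(0) = mex{} = 0
g(1) = mex{} = 0
g(2) = mex{} = 0
g(3) = mex{} = 0
g(4) = mex{} = 0
g(5) = mex{0} = 1
g(6) = mex{0} = 1
g(7) = mex{0} = 1
g(8) = mex{0} = 1
g(9) = mex{0} = 1
g(10) = mex{0,1} = 2
So g(10) = 2.

2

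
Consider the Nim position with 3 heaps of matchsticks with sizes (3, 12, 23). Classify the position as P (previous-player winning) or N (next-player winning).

Nim-sum: 3 ^ 12 ^ 23 = 24.
The nim-sum is 24 ≠ 0, so this is an N-position: the player to move can win.

N-position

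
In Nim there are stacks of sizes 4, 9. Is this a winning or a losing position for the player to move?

Write each in binary and XOR column by column:
  0100  (4)
  1001  (9)
  ----
  1101  (13)
The nim-sum is 13 ≠ 0, so this is an N-position: the player to move can win.

Winning position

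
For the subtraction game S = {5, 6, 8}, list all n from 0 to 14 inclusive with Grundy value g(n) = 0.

Grundy values for subtraction set {5, 6, 8}:
k:     0  1  2  3  4  5  6  7  8  9 10 11 12 13 14
g(k):  0  0  0  0  0  1  1  1  1  1  2  2  2  0  0
The P-positions (g = 0) in 0..14 are 0, 1, 2, 3, 4, 13, 14.

0, 1, 2, 3, 4, 13, 14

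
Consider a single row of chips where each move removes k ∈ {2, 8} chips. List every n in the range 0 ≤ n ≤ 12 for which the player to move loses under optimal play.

Build the Grundy sequence with g(k) = mex{g(k−s) : s ∈ {2, 8}, s ≤ k}:
k:     0  1  2  3  4  5  6  7  8  9 10 11 12
g(k):  0  0  1  1  0  0  1  1  2  2  0  0  1
The P-positions (g = 0) in 0..12 are 0, 1, 4, 5, 10, 11.

0, 1, 4, 5, 10, 11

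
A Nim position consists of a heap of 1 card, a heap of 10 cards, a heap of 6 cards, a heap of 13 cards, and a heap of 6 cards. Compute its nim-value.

6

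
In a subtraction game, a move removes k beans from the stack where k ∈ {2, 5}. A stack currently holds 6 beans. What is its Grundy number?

Build the Grundy sequence with g(k) = mex{g(k−s) : s ∈ {2, 5}, s ≤ k}:
g(0) = mex{} = 0
g(1) = mex{} = 0
g(2) = mex{0} = 1
g(3) = mex{0} = 1
g(4) = mex{1} = 0
g(5) = mex{0,1} = 2
g(6) = mex{0} = 1
So g(6) = 1.

1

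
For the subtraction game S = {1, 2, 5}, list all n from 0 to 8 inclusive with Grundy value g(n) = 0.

0, 3, 6

Build the Grundy sequence with g(k) = mex{g(k−s) : s ∈ {1, 2, 5}, s ≤ k}:
k:     0  1  2  3  4  5  6  7  8
g(k):  0  1  2  0  1  2  0  1  2
The P-positions (g = 0) in 0..8 are 0, 3, 6.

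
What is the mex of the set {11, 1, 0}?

The values 0, 1 are all present; 2 is the first non-negative integer missing from the set.

2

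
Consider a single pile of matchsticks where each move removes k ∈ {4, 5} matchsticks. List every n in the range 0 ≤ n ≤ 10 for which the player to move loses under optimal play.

0, 1, 2, 3, 9, 10

Build the Grundy sequence with g(k) = mex{g(k−s) : s ∈ {4, 5}, s ≤ k}:
g(0) = mex{} = 0
g(1) = mex{} = 0
g(2) = mex{} = 0
g(3) = mex{} = 0
g(4) = mex{0} = 1
g(5) = mex{0} = 1
g(6) = mex{0} = 1
g(7) = mex{0} = 1
g(8) = mex{0,1} = 2
g(9) = mex{1} = 0
g(10) = mex{1} = 0
The P-positions (g = 0) in 0..10 are 0, 1, 2, 3, 9, 10.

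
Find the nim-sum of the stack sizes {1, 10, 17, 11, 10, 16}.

Nim-sum: 1 ^ 10 ^ 17 ^ 11 ^ 10 ^ 16 = 11.

11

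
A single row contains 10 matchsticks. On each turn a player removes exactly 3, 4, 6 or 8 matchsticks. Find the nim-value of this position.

Build the Grundy sequence with g(k) = mex{g(k−s) : s ∈ {3, 4, 6, 8}, s ≤ k}:
g(0) = mex{} = 0
g(1) = mex{} = 0
g(2) = mex{} = 0
g(3) = mex{0} = 1
g(4) = mex{0} = 1
g(5) = mex{0} = 1
g(6) = mex{0,1} = 2
g(7) = mex{0,1} = 2
g(8) = mex{0,1} = 2
g(9) = mex{0,1,2} = 3
g(10) = mex{0,1,2} = 3
So g(10) = 3.

3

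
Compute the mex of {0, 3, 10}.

1

0 is in the set but 1 is not, so the mex is 1.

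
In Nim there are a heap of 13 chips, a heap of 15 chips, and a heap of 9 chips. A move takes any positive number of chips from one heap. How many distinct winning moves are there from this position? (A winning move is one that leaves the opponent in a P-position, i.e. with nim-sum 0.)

In binary:
  1101  (13)
  1111  (15)
  1001  (9)
  ----
  1011  (11)
The overall nim-sum is X = 11. A heap of size p has a winning move iff p XOR X < p (reduce it to p XOR X).
  13: 13 XOR 11 = 6 < 13 — winning move (to 6).
  15: 15 XOR 11 = 4 < 15 — winning move (to 4).
  9: 9 XOR 11 = 2 < 9 — winning move (to 2).
That gives 3 winning moves.

3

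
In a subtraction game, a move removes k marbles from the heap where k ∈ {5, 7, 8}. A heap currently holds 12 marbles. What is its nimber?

Compute g(0), g(1), … for moves {5, 7, 8}:
k:     0  1  2  3  4  5  6  7  8  9 10 11 12
g(k):  0  0  0  0  0  1  1  1  1  1  2  2  2
So g(12) = 2.

2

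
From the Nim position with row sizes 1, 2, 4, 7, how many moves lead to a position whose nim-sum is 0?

Bitwise XOR of the heap sizes:
  001  (1)
  010  (2)
  100  (4)
  111  (7)
  ---
  000  (0)
The nim-sum is already 0, so every move leaves a nonzero nim-sum — there are no winning moves.

0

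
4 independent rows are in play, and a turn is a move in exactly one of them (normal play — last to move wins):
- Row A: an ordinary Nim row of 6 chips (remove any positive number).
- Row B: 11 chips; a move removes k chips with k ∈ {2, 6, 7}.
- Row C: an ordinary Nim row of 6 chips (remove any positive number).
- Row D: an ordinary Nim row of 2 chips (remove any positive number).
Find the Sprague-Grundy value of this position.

3

Row A is a plain Nim row of size 6, so its Grundy value is 6.
Grundy values for row B (subtraction set {2, 6, 7}):
k:     0  1  2  3  4  5  6  7  8  9 10 11
g(k):  0  0  1  1  0  0  1  1  2  0  3  1
So g(11) = 1.
Row C is a plain Nim row of size 6, so its Grundy value is 6.
Row D is a plain Nim row of size 2, so its Grundy value is 2.
The value of a disjunctive sum is the nim-sum of the parts.
Combined value = 6 ⊕ 1 ⊕ 6 ⊕ 2 = 3.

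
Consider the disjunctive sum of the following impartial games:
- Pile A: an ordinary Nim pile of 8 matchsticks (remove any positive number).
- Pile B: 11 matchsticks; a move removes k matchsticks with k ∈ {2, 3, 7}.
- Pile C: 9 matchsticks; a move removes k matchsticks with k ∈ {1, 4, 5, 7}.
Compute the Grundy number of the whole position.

9

Pile A is a plain Nim pile of size 8, so its Grundy value is 8.
For pile B, compute g(0), g(1), … with moves {2, 3, 7}:
k:     0  1  2  3  4  5  6  7  8  9 10 11
g(k):  0  0  1  1  2  0  0  1  1  2  0  0
So g(11) = 0.
For pile C, compute g(0), g(1), … with moves {1, 4, 5, 7}:
k:     0  1  2  3  4  5  6  7  8  9
g(k):  0  1  0  1  2  3  2  3  0  1
So g(9) = 1.
By the Sprague-Grundy theorem, the Grundy value of a sum of independent games is the XOR of the component values.
Combined value = 8 ⊕ 0 ⊕ 1 = 9.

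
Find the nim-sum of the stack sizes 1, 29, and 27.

7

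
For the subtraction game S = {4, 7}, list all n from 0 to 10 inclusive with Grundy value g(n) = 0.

0, 1, 2, 3

Grundy values for subtraction set {4, 7}:
k:     0  1  2  3  4  5  6  7  8  9 10
g(k):  0  0  0  0  1  1  1  1  2  2  2
The P-positions (g = 0) in 0..10 are 0, 1, 2, 3.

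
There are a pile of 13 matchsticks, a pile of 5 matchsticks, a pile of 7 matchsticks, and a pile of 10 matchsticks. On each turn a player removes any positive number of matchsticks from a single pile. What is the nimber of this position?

Nim-sum: 13 XOR 5 XOR 7 XOR 10 = 5.

5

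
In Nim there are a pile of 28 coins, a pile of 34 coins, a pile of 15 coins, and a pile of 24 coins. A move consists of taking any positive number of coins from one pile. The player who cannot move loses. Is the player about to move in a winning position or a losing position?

Nim-sum: 28 ^ 34 ^ 15 ^ 24 = 41.
The nim-sum is 41 ≠ 0, so this is an N-position: the player to move can win.

Winning position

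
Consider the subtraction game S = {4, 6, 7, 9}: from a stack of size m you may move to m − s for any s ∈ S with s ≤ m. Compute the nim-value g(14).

0

Compute g(0), g(1), … for moves {4, 6, 7, 9}:
g(0) = mex{} = 0
g(1) = mex{} = 0
g(2) = mex{} = 0
g(3) = mex{} = 0
g(4) = mex{0} = 1
g(5) = mex{0} = 1
g(6) = mex{0} = 1
g(7) = mex{0} = 1
g(8) = mex{0,1} = 2
g(9) = mex{0,1} = 2
g(10) = mex{0,1} = 2
g(11) = mex{0,1} = 2
g(12) = mex{0,1,2} = 3
g(13) = mex{1,2} = 0
g(14) = mex{1,2} = 0
So g(14) = 0.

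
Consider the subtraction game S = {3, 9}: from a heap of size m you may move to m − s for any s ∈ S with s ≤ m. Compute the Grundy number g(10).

Grundy values for subtraction set {3, 9}:
g(0) = mex{} = 0
g(1) = mex{} = 0
g(2) = mex{} = 0
g(3) = mex{0} = 1
g(4) = mex{0} = 1
g(5) = mex{0} = 1
g(6) = mex{1} = 0
g(7) = mex{1} = 0
g(8) = mex{1} = 0
g(9) = mex{0} = 1
g(10) = mex{0} = 1
So g(10) = 1.

1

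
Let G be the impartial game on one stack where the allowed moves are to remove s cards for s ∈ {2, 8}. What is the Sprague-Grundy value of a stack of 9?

Compute g(0), g(1), … for moves {2, 8}:
g(0) = mex{} = 0
g(1) = mex{} = 0
g(2) = mex{0} = 1
g(3) = mex{0} = 1
g(4) = mex{1} = 0
g(5) = mex{1} = 0
g(6) = mex{0} = 1
g(7) = mex{0} = 1
g(8) = mex{0,1} = 2
g(9) = mex{0,1} = 2
So g(9) = 2.

2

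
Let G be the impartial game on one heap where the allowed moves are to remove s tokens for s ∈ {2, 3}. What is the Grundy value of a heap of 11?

Compute g(0), g(1), … for moves {2, 3}:
k:     0  1  2  3  4  5  6  7  8  9 10 11
g(k):  0  0  1  1  2  0  0  1  1  2  0  0
So g(11) = 0.

0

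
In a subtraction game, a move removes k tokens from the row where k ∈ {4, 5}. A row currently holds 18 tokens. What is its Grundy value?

0

Build the Grundy sequence with g(k) = mex{g(k−s) : s ∈ {4, 5}, s ≤ k}:
k:     0  1  2  3  4  5  6  7  8  9 10 11 12 13 14 15 16 17 18
g(k):  0  0  0  0  1  1  1  1  2  0  0  0  0  1  1  1  1  2  0
So g(18) = 0.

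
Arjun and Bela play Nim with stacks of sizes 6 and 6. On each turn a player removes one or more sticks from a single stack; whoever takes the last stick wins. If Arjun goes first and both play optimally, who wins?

Bela wins

Compute the nim-sum pairwise:
6 ^ 6 = 0
The nim-sum is 0, so this is a P-position: the player to move is in a losing position under optimal play; Arjun is about to move from it and so loses — Bela wins.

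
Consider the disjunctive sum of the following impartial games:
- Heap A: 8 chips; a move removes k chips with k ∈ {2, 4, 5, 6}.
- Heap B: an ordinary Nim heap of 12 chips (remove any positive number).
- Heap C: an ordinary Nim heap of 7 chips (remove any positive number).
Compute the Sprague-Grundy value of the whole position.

Grundy values for heap A (subtraction set {2, 4, 5, 6}):
k:     0  1  2  3  4  5  6  7  8
g(k):  0  0  1  1  2  2  3  3  0
So g(8) = 0.
Heap B is a plain Nim heap of size 12, so its Grundy value is 12.
Heap C is a plain Nim heap of size 7, so its Grundy value is 7.
By the Sprague-Grundy theorem, the Grundy value of a sum of independent games is the XOR of the component values.
Combined value = 0 ⊕ 12 ⊕ 7 = 11.

11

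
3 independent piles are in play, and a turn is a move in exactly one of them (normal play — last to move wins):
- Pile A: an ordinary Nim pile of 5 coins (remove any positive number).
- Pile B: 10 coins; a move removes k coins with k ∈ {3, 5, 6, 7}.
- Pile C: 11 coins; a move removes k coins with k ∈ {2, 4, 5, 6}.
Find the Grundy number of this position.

4

Pile A is a plain Nim pile of size 5, so its Grundy value is 5.
Build the Grundy sequence for pile B with g(k) = mex{g(k−s) : s ∈ {3, 5, 6, 7}, s ≤ k}:
k:     0  1  2  3  4  5  6  7  8  9 10
g(k):  0  0  0  1  1  1  2  2  2  3  0
So g(10) = 0.
For pile C, compute g(0), g(1), … with moves {2, 4, 5, 6}:
k:     0  1  2  3  4  5  6  7  8  9 10 11
g(k):  0  0  1  1  2  2  3  3  0  0  1  1
So g(11) = 1.
The value of a disjunctive sum is the nim-sum of the parts.
Combined value = 5 XOR 0 XOR 1 = 4.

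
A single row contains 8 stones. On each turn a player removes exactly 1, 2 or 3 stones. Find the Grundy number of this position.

0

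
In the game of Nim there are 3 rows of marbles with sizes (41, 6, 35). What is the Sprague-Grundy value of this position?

12

In binary:
  101001  (41)
  000110  (6)
  100011  (35)
  ------
  001100  (12)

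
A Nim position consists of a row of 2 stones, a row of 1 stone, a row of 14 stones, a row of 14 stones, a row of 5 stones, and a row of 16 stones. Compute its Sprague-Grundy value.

Nim-sum: 2 ⊕ 1 ⊕ 14 ⊕ 14 ⊕ 5 ⊕ 16 = 22.

22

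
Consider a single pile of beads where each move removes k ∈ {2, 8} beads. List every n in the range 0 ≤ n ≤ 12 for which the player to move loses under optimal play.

0, 1, 4, 5, 10, 11

Build the Grundy sequence with g(k) = mex{g(k−s) : s ∈ {2, 8}, s ≤ k}:
k:     0  1  2  3  4  5  6  7  8  9 10 11 12
g(k):  0  0  1  1  0  0  1  1  2  2  0  0  1
The P-positions (g = 0) in 0..12 are 0, 1, 4, 5, 10, 11.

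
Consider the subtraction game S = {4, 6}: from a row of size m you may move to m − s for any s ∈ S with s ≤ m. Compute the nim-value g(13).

Grundy values for subtraction set {4, 6}:
g(0) = mex{} = 0
g(1) = mex{} = 0
g(2) = mex{} = 0
g(3) = mex{} = 0
g(4) = mex{0} = 1
g(5) = mex{0} = 1
g(6) = mex{0} = 1
g(7) = mex{0} = 1
g(8) = mex{0,1} = 2
g(9) = mex{0,1} = 2
g(10) = mex{1} = 0
g(11) = mex{1} = 0
g(12) = mex{1,2} = 0
g(13) = mex{1,2} = 0
So g(13) = 0.

0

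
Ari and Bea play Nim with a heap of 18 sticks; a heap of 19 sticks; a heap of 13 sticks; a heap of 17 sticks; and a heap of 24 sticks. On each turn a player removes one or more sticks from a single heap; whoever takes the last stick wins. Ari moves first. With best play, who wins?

Ari wins

Nim-sum: 18 ^ 19 ^ 13 ^ 17 ^ 24 = 5.
The nim-sum is 5 ≠ 0, so this is an N-position: the player to move can win; Ari has a winning move.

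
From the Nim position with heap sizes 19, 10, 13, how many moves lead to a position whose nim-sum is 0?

Nim-sum: 19 ^ 10 ^ 13 = 20.
The overall nim-sum is X = 20. A heap of size p has a winning move iff p XOR X < p (reduce it to p XOR X).
  19: 19 XOR 20 = 7 < 19 — winning move (to 7).
  10: 10 XOR 20 = 30 ≥ 10 — no move.
  13: 13 XOR 20 = 25 ≥ 13 — no move.
That gives 1 winning move.

1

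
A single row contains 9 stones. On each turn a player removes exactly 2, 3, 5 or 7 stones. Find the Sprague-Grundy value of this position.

0

Grundy values for subtraction set {2, 3, 5, 7}:
g(0) = mex{} = 0
g(1) = mex{} = 0
g(2) = mex{0} = 1
g(3) = mex{0} = 1
g(4) = mex{0,1} = 2
g(5) = mex{0,1} = 2
g(6) = mex{0,1,2} = 3
g(7) = mex{0,1,2} = 3
g(8) = mex{0,1,2,3} = 4
g(9) = mex{1,2,3} = 0
So g(9) = 0.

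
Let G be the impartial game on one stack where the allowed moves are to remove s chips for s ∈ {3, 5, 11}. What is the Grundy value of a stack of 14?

Build the Grundy sequence with g(k) = mex{g(k−s) : s ∈ {3, 5, 11}, s ≤ k}:
k:     0  1  2  3  4  5  6  7  8  9 10 11 12 13 14
g(k):  0  0  0  1  1  1  2  2  0  0  0  1  1  1  2
So g(14) = 2.

2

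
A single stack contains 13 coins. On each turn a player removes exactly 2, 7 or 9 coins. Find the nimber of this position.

2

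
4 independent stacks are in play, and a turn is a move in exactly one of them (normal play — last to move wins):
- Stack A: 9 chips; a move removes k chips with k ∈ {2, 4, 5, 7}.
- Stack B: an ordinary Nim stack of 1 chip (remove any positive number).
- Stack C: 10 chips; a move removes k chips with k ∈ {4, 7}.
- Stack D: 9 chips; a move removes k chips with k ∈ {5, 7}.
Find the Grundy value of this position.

Build the Grundy sequence for stack A with g(k) = mex{g(k−s) : s ∈ {2, 4, 5, 7}, s ≤ k}:
g(0) = mex{} = 0
g(1) = mex{} = 0
g(2) = mex{0} = 1
g(3) = mex{0} = 1
g(4) = mex{0,1} = 2
g(5) = mex{0,1} = 2
g(6) = mex{0,1,2} = 3
g(7) = mex{0,1,2} = 3
g(8) = mex{0,1,2,3} = 4
g(9) = mex{1,2,3} = 0
So g(9) = 0.
Stack B is a plain Nim stack of size 1, so its Grundy value is 1.
Build the Grundy sequence for stack C with g(k) = mex{g(k−s) : s ∈ {4, 7}, s ≤ k}:
k:     0  1  2  3  4  5  6  7  8  9 10
g(k):  0  0  0  0  1  1  1  1  2  2  2
So g(10) = 2.
For stack D, compute g(0), g(1), … with moves {5, 7}:
k:     0  1  2  3  4  5  6  7  8  9
g(k):  0  0  0  0  0  1  1  1  1  1
So g(9) = 1.
The value of a disjunctive sum is the nim-sum of the parts.
Combined value = 0 XOR 1 XOR 2 XOR 1 = 2.

2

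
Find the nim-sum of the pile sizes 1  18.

Write each in binary and XOR column by column:
  00001  (1)
  10010  (18)
  -----
  10011  (19)

19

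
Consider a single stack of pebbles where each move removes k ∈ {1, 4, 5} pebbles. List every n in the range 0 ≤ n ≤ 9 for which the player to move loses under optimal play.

Compute g(0), g(1), … for moves {1, 4, 5}:
k:     0  1  2  3  4  5  6  7  8  9
g(k):  0  1  0  1  2  3  2  3  0  1
The P-positions (g = 0) in 0..9 are 0, 2, 8.

0, 2, 8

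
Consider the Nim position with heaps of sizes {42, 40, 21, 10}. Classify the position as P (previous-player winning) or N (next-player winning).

N-position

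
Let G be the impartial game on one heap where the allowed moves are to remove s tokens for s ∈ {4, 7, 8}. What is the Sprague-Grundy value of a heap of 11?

Grundy values for subtraction set {4, 7, 8}:
g(0) = mex{} = 0
g(1) = mex{} = 0
g(2) = mex{} = 0
g(3) = mex{} = 0
g(4) = mex{0} = 1
g(5) = mex{0} = 1
g(6) = mex{0} = 1
g(7) = mex{0} = 1
g(8) = mex{0,1} = 2
g(9) = mex{0,1} = 2
g(10) = mex{0,1} = 2
g(11) = mex{0,1} = 2
So g(11) = 2.

2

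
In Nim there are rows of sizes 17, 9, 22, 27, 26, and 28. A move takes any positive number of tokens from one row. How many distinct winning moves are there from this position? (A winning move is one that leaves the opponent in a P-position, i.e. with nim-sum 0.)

5

Compute the nim-sum pairwise:
17 ⊕ 9 = 24
24 ⊕ 22 = 14
14 ⊕ 27 = 21
21 ⊕ 26 = 15
15 ⊕ 28 = 19
The overall nim-sum is X = 19. A row of size p has a winning move iff p XOR X < p (reduce it to p XOR X).
  17: 17 XOR 19 = 2 < 17 — winning move (to 2).
  9: 9 XOR 19 = 26 ≥ 9 — no move.
  22: 22 XOR 19 = 5 < 22 — winning move (to 5).
  27: 27 XOR 19 = 8 < 27 — winning move (to 8).
  26: 26 XOR 19 = 9 < 26 — winning move (to 9).
  28: 28 XOR 19 = 15 < 28 — winning move (to 15).
That gives 5 winning moves.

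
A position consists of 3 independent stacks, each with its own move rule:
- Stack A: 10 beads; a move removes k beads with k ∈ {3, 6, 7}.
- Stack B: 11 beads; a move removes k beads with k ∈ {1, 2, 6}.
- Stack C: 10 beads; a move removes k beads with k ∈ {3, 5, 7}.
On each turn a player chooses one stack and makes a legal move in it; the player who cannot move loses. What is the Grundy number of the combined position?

1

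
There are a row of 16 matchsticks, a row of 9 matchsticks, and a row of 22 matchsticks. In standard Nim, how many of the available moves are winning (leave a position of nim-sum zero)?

Compute the nim-sum pairwise:
16 ^ 9 = 25
25 ^ 22 = 15
The overall nim-sum is X = 15. A row of size p has a winning move iff p XOR X < p (reduce it to p XOR X).
  16: 16 XOR 15 = 31 ≥ 16 — no move.
  9: 9 XOR 15 = 6 < 9 — winning move (to 6).
  22: 22 XOR 15 = 25 ≥ 22 — no move.
That gives 1 winning move.

1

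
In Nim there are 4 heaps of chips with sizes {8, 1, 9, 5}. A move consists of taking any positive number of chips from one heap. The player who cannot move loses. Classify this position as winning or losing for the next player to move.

Winning position

In binary:
  1000  (8)
  0001  (1)
  1001  (9)
  0101  (5)
  ----
  0101  (5)
The nim-sum is 5 ≠ 0, so this is an N-position: the player to move can win.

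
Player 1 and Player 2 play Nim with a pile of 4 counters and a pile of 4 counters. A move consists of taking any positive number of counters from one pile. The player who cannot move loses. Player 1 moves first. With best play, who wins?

Compute the nim-sum pairwise:
4 XOR 4 = 0
The nim-sum is 0, so this is a P-position: the player to move is in a losing position under optimal play; Player 1 is about to move from it and so loses — Player 2 wins.

Player 2 wins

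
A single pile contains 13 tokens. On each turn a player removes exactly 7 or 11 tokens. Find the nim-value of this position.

Compute g(0), g(1), … for moves {7, 11}:
k:     0  1  2  3  4  5  6  7  8  9 10 11 12 13
g(k):  0  0  0  0  0  0  0  1  1  1  1  1  1  1
So g(13) = 1.

1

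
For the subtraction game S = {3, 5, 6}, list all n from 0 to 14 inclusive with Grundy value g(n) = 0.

Compute g(0), g(1), … for moves {3, 5, 6}:
g(0) = mex{} = 0
g(1) = mex{} = 0
g(2) = mex{} = 0
g(3) = mex{0} = 1
g(4) = mex{0} = 1
g(5) = mex{0} = 1
g(6) = mex{0,1} = 2
g(7) = mex{0,1} = 2
g(8) = mex{0,1} = 2
g(9) = mex{1,2} = 0
g(10) = mex{1,2} = 0
g(11) = mex{1,2} = 0
g(12) = mex{0,2} = 1
g(13) = mex{0,2} = 1
g(14) = mex{0,2} = 1
The P-positions (g = 0) in 0..14 are 0, 1, 2, 9, 10, 11.

0, 1, 2, 9, 10, 11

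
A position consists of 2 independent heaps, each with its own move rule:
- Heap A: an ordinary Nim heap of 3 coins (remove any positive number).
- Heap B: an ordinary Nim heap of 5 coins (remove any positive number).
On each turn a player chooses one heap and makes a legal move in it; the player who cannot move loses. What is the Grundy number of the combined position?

6

Heap A is a plain Nim heap of size 3, so its Grundy value is 3.
Heap B is a plain Nim heap of size 5, so its Grundy value is 5.
The value of a disjunctive sum is the nim-sum of the parts.
Combined value = 3 XOR 5 = 6.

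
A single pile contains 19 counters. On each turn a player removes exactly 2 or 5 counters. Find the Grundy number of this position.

2

Grundy values for subtraction set {2, 5}:
k:     0  1  2  3  4  5  6  7  8  9 10 11 12 13 14 15 16 17 18 19
g(k):  0  0  1  1  0  2  1  0  0  1  1  0  2  1  0  0  1  1  0  2
So g(19) = 2.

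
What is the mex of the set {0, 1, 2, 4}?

The values 0, 1, 2 are all present; 3 is the first non-negative integer missing from the set.

3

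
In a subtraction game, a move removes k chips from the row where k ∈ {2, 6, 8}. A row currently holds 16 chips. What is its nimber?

1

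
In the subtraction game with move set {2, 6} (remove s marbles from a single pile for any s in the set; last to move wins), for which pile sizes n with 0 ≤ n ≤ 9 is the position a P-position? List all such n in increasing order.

0, 1, 4, 5, 8, 9

Build the Grundy sequence with g(k) = mex{g(k−s) : s ∈ {2, 6}, s ≤ k}:
g(0) = mex{} = 0
g(1) = mex{} = 0
g(2) = mex{0} = 1
g(3) = mex{0} = 1
g(4) = mex{1} = 0
g(5) = mex{1} = 0
g(6) = mex{0} = 1
g(7) = mex{0} = 1
g(8) = mex{1} = 0
g(9) = mex{1} = 0
The P-positions (g = 0) in 0..9 are 0, 1, 4, 5, 8, 9.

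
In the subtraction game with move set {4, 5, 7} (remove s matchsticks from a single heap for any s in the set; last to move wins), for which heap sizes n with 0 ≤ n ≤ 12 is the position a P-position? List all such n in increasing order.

0, 1, 2, 3, 11, 12

Compute g(0), g(1), … for moves {4, 5, 7}:
g(0) = mex{} = 0
g(1) = mex{} = 0
g(2) = mex{} = 0
g(3) = mex{} = 0
g(4) = mex{0} = 1
g(5) = mex{0} = 1
g(6) = mex{0} = 1
g(7) = mex{0} = 1
g(8) = mex{0,1} = 2
g(9) = mex{0,1} = 2
g(10) = mex{0,1} = 2
g(11) = mex{1} = 0
g(12) = mex{1,2} = 0
The P-positions (g = 0) in 0..12 are 0, 1, 2, 3, 11, 12.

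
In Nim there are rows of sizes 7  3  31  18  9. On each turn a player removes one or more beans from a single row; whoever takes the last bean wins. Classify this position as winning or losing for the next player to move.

Compute the nim-sum pairwise:
7 ⊕ 3 = 4
4 ⊕ 31 = 27
27 ⊕ 18 = 9
9 ⊕ 9 = 0
The nim-sum is 0, so this is a P-position: the player to move is in a losing position under optimal play.

Losing position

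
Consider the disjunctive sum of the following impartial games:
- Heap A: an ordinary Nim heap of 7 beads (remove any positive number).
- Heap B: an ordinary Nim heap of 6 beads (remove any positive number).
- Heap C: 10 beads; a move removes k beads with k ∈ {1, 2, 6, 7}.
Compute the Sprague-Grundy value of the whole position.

3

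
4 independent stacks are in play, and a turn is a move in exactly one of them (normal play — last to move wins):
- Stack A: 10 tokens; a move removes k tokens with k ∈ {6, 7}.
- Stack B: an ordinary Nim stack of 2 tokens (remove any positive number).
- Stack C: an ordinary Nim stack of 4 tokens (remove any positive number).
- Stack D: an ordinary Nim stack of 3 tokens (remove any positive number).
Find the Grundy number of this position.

4

Grundy values for stack A (subtraction set {6, 7}):
g(0) = mex{} = 0
g(1) = mex{} = 0
g(2) = mex{} = 0
g(3) = mex{} = 0
g(4) = mex{} = 0
g(5) = mex{} = 0
g(6) = mex{0} = 1
g(7) = mex{0} = 1
g(8) = mex{0} = 1
g(9) = mex{0} = 1
g(10) = mex{0} = 1
So g(10) = 1.
Stack B is a plain Nim stack of size 2, so its Grundy value is 2.
Stack C is a plain Nim stack of size 4, so its Grundy value is 4.
Stack D is a plain Nim stack of size 3, so its Grundy value is 3.
The value of a disjunctive sum is the nim-sum of the parts.
Combined value = 1 XOR 2 XOR 4 XOR 3 = 4.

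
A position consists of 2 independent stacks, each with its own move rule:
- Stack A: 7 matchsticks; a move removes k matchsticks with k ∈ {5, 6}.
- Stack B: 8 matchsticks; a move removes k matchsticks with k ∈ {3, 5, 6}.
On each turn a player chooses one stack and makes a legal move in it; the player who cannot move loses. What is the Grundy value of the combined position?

Grundy values for stack A (subtraction set {5, 6}):
k:     0  1  2  3  4  5  6  7
g(k):  0  0  0  0  0  1  1  1
So g(7) = 1.
Grundy values for stack B (subtraction set {3, 5, 6}):
g(0) = mex{} = 0
g(1) = mex{} = 0
g(2) = mex{} = 0
g(3) = mex{0} = 1
g(4) = mex{0} = 1
g(5) = mex{0} = 1
g(6) = mex{0,1} = 2
g(7) = mex{0,1} = 2
g(8) = mex{0,1} = 2
So g(8) = 2.
The value of a disjunctive sum is the nim-sum of the parts.
Combined value = 1 XOR 2 = 3.

3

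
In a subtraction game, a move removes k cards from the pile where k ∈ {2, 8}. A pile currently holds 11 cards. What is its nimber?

0

Compute g(0), g(1), … for moves {2, 8}:
g(0) = mex{} = 0
g(1) = mex{} = 0
g(2) = mex{0} = 1
g(3) = mex{0} = 1
g(4) = mex{1} = 0
g(5) = mex{1} = 0
g(6) = mex{0} = 1
g(7) = mex{0} = 1
g(8) = mex{0,1} = 2
g(9) = mex{0,1} = 2
g(10) = mex{1,2} = 0
g(11) = mex{1,2} = 0
So g(11) = 0.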